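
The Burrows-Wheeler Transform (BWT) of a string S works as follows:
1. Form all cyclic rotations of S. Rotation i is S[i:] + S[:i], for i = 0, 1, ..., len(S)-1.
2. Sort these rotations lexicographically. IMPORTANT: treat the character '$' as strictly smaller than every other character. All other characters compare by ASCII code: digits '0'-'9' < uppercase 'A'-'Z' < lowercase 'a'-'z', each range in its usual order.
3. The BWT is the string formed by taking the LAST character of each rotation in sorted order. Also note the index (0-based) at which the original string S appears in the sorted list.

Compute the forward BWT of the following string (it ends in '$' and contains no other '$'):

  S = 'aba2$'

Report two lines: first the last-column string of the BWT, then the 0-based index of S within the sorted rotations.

All 5 rotations (rotation i = S[i:]+S[:i]):
  rot[0] = aba2$
  rot[1] = ba2$a
  rot[2] = a2$ab
  rot[3] = 2$aba
  rot[4] = $aba2
Sorted (with $ < everything):
  sorted[0] = $aba2  (last char: '2')
  sorted[1] = 2$aba  (last char: 'a')
  sorted[2] = a2$ab  (last char: 'b')
  sorted[3] = aba2$  (last char: '$')
  sorted[4] = ba2$a  (last char: 'a')
Last column: 2ab$a
Original string S is at sorted index 3

Answer: 2ab$a
3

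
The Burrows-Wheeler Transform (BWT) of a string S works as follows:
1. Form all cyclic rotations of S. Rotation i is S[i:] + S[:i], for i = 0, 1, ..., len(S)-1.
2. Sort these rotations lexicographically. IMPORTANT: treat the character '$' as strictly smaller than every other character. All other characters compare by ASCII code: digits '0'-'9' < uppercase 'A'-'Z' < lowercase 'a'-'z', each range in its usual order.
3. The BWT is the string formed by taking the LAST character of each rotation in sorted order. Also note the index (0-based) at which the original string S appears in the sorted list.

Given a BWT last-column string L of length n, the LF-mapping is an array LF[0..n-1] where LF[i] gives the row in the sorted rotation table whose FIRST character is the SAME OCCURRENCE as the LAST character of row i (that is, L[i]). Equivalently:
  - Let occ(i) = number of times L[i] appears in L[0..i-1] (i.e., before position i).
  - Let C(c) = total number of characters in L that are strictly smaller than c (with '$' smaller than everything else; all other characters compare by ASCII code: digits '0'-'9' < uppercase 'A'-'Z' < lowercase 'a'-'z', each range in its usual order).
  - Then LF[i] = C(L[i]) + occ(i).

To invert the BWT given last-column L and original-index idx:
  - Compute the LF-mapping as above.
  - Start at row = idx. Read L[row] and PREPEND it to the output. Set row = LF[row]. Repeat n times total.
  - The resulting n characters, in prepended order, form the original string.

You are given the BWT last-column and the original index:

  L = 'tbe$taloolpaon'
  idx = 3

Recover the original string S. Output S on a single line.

LF mapping: 12 3 4 0 13 1 5 8 9 6 11 2 10 7
Walk LF starting at row 3, prepending L[row]:
  step 1: row=3, L[3]='$', prepend. Next row=LF[3]=0
  step 2: row=0, L[0]='t', prepend. Next row=LF[0]=12
  step 3: row=12, L[12]='o', prepend. Next row=LF[12]=10
  step 4: row=10, L[10]='p', prepend. Next row=LF[10]=11
  step 5: row=11, L[11]='a', prepend. Next row=LF[11]=2
  step 6: row=2, L[2]='e', prepend. Next row=LF[2]=4
  step 7: row=4, L[4]='t', prepend. Next row=LF[4]=13
  step 8: row=13, L[13]='n', prepend. Next row=LF[13]=7
  step 9: row=7, L[7]='o', prepend. Next row=LF[7]=8
  step 10: row=8, L[8]='o', prepend. Next row=LF[8]=9
  step 11: row=9, L[9]='l', prepend. Next row=LF[9]=6
  step 12: row=6, L[6]='l', prepend. Next row=LF[6]=5
  step 13: row=5, L[5]='a', prepend. Next row=LF[5]=1
  step 14: row=1, L[1]='b', prepend. Next row=LF[1]=3
Reversed output: balloonteapot$

Answer: balloonteapot$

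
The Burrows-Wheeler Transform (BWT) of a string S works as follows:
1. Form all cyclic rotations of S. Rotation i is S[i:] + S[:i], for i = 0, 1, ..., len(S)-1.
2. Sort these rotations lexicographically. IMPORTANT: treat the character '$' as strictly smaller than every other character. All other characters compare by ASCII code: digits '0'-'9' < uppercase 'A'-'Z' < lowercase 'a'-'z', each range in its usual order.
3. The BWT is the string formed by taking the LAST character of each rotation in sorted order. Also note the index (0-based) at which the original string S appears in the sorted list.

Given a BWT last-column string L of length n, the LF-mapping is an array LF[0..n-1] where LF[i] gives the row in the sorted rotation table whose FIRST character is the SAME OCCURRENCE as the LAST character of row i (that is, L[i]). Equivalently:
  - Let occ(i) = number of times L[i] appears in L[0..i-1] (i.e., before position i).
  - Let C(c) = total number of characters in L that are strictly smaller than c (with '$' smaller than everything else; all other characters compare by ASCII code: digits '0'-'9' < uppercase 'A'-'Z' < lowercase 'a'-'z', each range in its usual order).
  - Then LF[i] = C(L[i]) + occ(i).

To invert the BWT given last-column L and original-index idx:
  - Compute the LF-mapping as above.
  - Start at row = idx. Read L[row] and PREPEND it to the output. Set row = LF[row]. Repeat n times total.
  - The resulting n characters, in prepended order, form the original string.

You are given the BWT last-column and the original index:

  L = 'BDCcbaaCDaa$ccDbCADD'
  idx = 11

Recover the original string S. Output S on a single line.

Answer: aCbbCDDaDcaDcaDAcCB$

Derivation:
LF mapping: 2 6 3 17 15 11 12 4 7 13 14 0 18 19 8 16 5 1 9 10
Walk LF starting at row 11, prepending L[row]:
  step 1: row=11, L[11]='$', prepend. Next row=LF[11]=0
  step 2: row=0, L[0]='B', prepend. Next row=LF[0]=2
  step 3: row=2, L[2]='C', prepend. Next row=LF[2]=3
  step 4: row=3, L[3]='c', prepend. Next row=LF[3]=17
  step 5: row=17, L[17]='A', prepend. Next row=LF[17]=1
  step 6: row=1, L[1]='D', prepend. Next row=LF[1]=6
  step 7: row=6, L[6]='a', prepend. Next row=LF[6]=12
  step 8: row=12, L[12]='c', prepend. Next row=LF[12]=18
  step 9: row=18, L[18]='D', prepend. Next row=LF[18]=9
  step 10: row=9, L[9]='a', prepend. Next row=LF[9]=13
  step 11: row=13, L[13]='c', prepend. Next row=LF[13]=19
  step 12: row=19, L[19]='D', prepend. Next row=LF[19]=10
  step 13: row=10, L[10]='a', prepend. Next row=LF[10]=14
  step 14: row=14, L[14]='D', prepend. Next row=LF[14]=8
  step 15: row=8, L[8]='D', prepend. Next row=LF[8]=7
  step 16: row=7, L[7]='C', prepend. Next row=LF[7]=4
  step 17: row=4, L[4]='b', prepend. Next row=LF[4]=15
  step 18: row=15, L[15]='b', prepend. Next row=LF[15]=16
  step 19: row=16, L[16]='C', prepend. Next row=LF[16]=5
  step 20: row=5, L[5]='a', prepend. Next row=LF[5]=11
Reversed output: aCbbCDDaDcaDcaDAcCB$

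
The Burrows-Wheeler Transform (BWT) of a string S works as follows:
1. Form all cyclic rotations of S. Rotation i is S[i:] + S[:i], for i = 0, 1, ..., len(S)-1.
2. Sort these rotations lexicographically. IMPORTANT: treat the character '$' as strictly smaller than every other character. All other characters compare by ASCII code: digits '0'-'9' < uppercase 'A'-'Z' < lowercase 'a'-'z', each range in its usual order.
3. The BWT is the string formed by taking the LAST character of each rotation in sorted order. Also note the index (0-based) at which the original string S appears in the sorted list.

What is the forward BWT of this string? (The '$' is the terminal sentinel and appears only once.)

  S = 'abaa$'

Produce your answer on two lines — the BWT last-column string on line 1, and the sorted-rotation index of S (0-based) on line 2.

Answer: aab$a
3

Derivation:
All 5 rotations (rotation i = S[i:]+S[:i]):
  rot[0] = abaa$
  rot[1] = baa$a
  rot[2] = aa$ab
  rot[3] = a$aba
  rot[4] = $abaa
Sorted (with $ < everything):
  sorted[0] = $abaa  (last char: 'a')
  sorted[1] = a$aba  (last char: 'a')
  sorted[2] = aa$ab  (last char: 'b')
  sorted[3] = abaa$  (last char: '$')
  sorted[4] = baa$a  (last char: 'a')
Last column: aab$a
Original string S is at sorted index 3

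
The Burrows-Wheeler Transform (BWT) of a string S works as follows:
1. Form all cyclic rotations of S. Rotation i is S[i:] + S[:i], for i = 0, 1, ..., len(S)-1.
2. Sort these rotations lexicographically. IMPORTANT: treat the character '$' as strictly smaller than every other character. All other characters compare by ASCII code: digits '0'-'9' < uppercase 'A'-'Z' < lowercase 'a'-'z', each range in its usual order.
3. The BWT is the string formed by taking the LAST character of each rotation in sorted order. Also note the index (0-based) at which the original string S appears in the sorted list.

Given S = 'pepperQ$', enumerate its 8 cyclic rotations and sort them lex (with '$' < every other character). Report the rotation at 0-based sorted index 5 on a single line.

All 8 rotations (rotation i = S[i:]+S[:i]):
  rot[0] = pepperQ$
  rot[1] = epperQ$p
  rot[2] = pperQ$pe
  rot[3] = perQ$pep
  rot[4] = erQ$pepp
  rot[5] = rQ$peppe
  rot[6] = Q$pepper
  rot[7] = $pepperQ
Sorted (with $ < everything):
  sorted[0] = $pepperQ
  sorted[1] = Q$pepper
  sorted[2] = epperQ$p
  sorted[3] = erQ$pepp
  sorted[4] = pepperQ$
  sorted[5] = perQ$pep
  sorted[6] = pperQ$pe
  sorted[7] = rQ$peppe
sorted[5] = perQ$pep

Answer: perQ$pep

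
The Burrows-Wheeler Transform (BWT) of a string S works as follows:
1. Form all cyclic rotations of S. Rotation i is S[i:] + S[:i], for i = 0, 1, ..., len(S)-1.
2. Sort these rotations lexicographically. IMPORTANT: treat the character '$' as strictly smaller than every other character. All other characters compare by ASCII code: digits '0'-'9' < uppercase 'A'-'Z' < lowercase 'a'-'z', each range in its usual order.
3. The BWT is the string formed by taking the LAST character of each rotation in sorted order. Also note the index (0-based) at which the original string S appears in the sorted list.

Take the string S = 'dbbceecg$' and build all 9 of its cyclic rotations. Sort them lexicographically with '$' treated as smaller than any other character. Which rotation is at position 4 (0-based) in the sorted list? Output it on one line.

Answer: cg$dbbcee

Derivation:
All 9 rotations (rotation i = S[i:]+S[:i]):
  rot[0] = dbbceecg$
  rot[1] = bbceecg$d
  rot[2] = bceecg$db
  rot[3] = ceecg$dbb
  rot[4] = eecg$dbbc
  rot[5] = ecg$dbbce
  rot[6] = cg$dbbcee
  rot[7] = g$dbbceec
  rot[8] = $dbbceecg
Sorted (with $ < everything):
  sorted[0] = $dbbceecg
  sorted[1] = bbceecg$d
  sorted[2] = bceecg$db
  sorted[3] = ceecg$dbb
  sorted[4] = cg$dbbcee
  sorted[5] = dbbceecg$
  sorted[6] = ecg$dbbce
  sorted[7] = eecg$dbbc
  sorted[8] = g$dbbceec
sorted[4] = cg$dbbcee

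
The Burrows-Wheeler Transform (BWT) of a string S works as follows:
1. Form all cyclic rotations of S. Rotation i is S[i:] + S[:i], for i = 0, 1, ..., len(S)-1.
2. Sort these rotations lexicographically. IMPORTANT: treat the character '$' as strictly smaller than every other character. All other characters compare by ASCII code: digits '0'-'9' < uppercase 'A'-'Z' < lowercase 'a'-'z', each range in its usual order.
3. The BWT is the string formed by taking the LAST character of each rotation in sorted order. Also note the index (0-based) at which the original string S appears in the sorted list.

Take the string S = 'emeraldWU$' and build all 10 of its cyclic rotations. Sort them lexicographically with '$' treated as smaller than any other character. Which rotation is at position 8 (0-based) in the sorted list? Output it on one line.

All 10 rotations (rotation i = S[i:]+S[:i]):
  rot[0] = emeraldWU$
  rot[1] = meraldWU$e
  rot[2] = eraldWU$em
  rot[3] = raldWU$eme
  rot[4] = aldWU$emer
  rot[5] = ldWU$emera
  rot[6] = dWU$emeral
  rot[7] = WU$emerald
  rot[8] = U$emeraldW
  rot[9] = $emeraldWU
Sorted (with $ < everything):
  sorted[0] = $emeraldWU
  sorted[1] = U$emeraldW
  sorted[2] = WU$emerald
  sorted[3] = aldWU$emer
  sorted[4] = dWU$emeral
  sorted[5] = emeraldWU$
  sorted[6] = eraldWU$em
  sorted[7] = ldWU$emera
  sorted[8] = meraldWU$e
  sorted[9] = raldWU$eme
sorted[8] = meraldWU$e

Answer: meraldWU$e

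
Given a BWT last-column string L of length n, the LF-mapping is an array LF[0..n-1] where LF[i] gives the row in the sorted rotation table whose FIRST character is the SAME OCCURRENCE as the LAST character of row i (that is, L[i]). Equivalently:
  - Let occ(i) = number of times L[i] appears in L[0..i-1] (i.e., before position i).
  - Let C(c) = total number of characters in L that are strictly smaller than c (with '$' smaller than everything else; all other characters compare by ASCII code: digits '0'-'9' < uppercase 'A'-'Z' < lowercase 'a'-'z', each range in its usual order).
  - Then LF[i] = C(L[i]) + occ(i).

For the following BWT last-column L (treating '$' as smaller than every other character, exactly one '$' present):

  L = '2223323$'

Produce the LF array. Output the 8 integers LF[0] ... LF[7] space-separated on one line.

Answer: 1 2 3 5 6 4 7 0

Derivation:
Char counts: '$':1, '2':4, '3':3
C (first-col start): C('$')=0, C('2')=1, C('3')=5
L[0]='2': occ=0, LF[0]=C('2')+0=1+0=1
L[1]='2': occ=1, LF[1]=C('2')+1=1+1=2
L[2]='2': occ=2, LF[2]=C('2')+2=1+2=3
L[3]='3': occ=0, LF[3]=C('3')+0=5+0=5
L[4]='3': occ=1, LF[4]=C('3')+1=5+1=6
L[5]='2': occ=3, LF[5]=C('2')+3=1+3=4
L[6]='3': occ=2, LF[6]=C('3')+2=5+2=7
L[7]='$': occ=0, LF[7]=C('$')+0=0+0=0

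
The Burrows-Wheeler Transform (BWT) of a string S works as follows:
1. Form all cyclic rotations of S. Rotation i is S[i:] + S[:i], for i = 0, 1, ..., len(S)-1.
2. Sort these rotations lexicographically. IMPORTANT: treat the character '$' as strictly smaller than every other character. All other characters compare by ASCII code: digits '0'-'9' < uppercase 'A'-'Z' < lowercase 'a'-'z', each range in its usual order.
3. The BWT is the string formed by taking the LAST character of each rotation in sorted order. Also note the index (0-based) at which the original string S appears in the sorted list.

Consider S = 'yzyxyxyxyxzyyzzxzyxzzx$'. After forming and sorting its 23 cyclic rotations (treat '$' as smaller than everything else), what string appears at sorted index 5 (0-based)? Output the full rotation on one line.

All 23 rotations (rotation i = S[i:]+S[:i]):
  rot[0] = yzyxyxyxyxzyyzzxzyxzzx$
  rot[1] = zyxyxyxyxzyyzzxzyxzzx$y
  rot[2] = yxyxyxyxzyyzzxzyxzzx$yz
  rot[3] = xyxyxyxzyyzzxzyxzzx$yzy
  rot[4] = yxyxyxzyyzzxzyxzzx$yzyx
  rot[5] = xyxyxzyyzzxzyxzzx$yzyxy
  rot[6] = yxyxzyyzzxzyxzzx$yzyxyx
  rot[7] = xyxzyyzzxzyxzzx$yzyxyxy
  rot[8] = yxzyyzzxzyxzzx$yzyxyxyx
  rot[9] = xzyyzzxzyxzzx$yzyxyxyxy
  rot[10] = zyyzzxzyxzzx$yzyxyxyxyx
  rot[11] = yyzzxzyxzzx$yzyxyxyxyxz
  rot[12] = yzzxzyxzzx$yzyxyxyxyxzy
  rot[13] = zzxzyxzzx$yzyxyxyxyxzyy
  rot[14] = zxzyxzzx$yzyxyxyxyxzyyz
  rot[15] = xzyxzzx$yzyxyxyxyxzyyzz
  rot[16] = zyxzzx$yzyxyxyxyxzyyzzx
  rot[17] = yxzzx$yzyxyxyxyxzyyzzxz
  rot[18] = xzzx$yzyxyxyxyxzyyzzxzy
  rot[19] = zzx$yzyxyxyxyxzyyzzxzyx
  rot[20] = zx$yzyxyxyxyxzyyzzxzyxz
  rot[21] = x$yzyxyxyxyxzyyzzxzyxzz
  rot[22] = $yzyxyxyxyxzyyzzxzyxzzx
Sorted (with $ < everything):
  sorted[0] = $yzyxyxyxyxzyyzzxzyxzzx
  sorted[1] = x$yzyxyxyxyxzyyzzxzyxzz
  sorted[2] = xyxyxyxzyyzzxzyxzzx$yzy
  sorted[3] = xyxyxzyyzzxzyxzzx$yzyxy
  sorted[4] = xyxzyyzzxzyxzzx$yzyxyxy
  sorted[5] = xzyxzzx$yzyxyxyxyxzyyzz
  sorted[6] = xzyyzzxzyxzzx$yzyxyxyxy
  sorted[7] = xzzx$yzyxyxyxyxzyyzzxzy
  sorted[8] = yxyxyxyxzyyzzxzyxzzx$yz
  sorted[9] = yxyxyxzyyzzxzyxzzx$yzyx
  sorted[10] = yxyxzyyzzxzyxzzx$yzyxyx
  sorted[11] = yxzyyzzxzyxzzx$yzyxyxyx
  sorted[12] = yxzzx$yzyxyxyxyxzyyzzxz
  sorted[13] = yyzzxzyxzzx$yzyxyxyxyxz
  sorted[14] = yzyxyxyxyxzyyzzxzyxzzx$
  sorted[15] = yzzxzyxzzx$yzyxyxyxyxzy
  sorted[16] = zx$yzyxyxyxyxzyyzzxzyxz
  sorted[17] = zxzyxzzx$yzyxyxyxyxzyyz
  sorted[18] = zyxyxyxyxzyyzzxzyxzzx$y
  sorted[19] = zyxzzx$yzyxyxyxyxzyyzzx
  sorted[20] = zyyzzxzyxzzx$yzyxyxyxyx
  sorted[21] = zzx$yzyxyxyxyxzyyzzxzyx
  sorted[22] = zzxzyxzzx$yzyxyxyxyxzyy
sorted[5] = xzyxzzx$yzyxyxyxyxzyyzz

Answer: xzyxzzx$yzyxyxyxyxzyyzz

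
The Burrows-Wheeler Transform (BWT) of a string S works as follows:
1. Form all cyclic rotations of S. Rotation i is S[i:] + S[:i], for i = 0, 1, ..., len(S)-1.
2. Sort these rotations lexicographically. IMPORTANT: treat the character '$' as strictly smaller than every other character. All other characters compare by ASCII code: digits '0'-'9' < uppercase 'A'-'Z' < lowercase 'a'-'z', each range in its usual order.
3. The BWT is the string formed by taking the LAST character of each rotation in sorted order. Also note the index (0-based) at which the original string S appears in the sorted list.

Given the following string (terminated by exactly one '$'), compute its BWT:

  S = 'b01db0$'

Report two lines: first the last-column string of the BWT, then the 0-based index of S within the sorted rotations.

All 7 rotations (rotation i = S[i:]+S[:i]):
  rot[0] = b01db0$
  rot[1] = 01db0$b
  rot[2] = 1db0$b0
  rot[3] = db0$b01
  rot[4] = b0$b01d
  rot[5] = 0$b01db
  rot[6] = $b01db0
Sorted (with $ < everything):
  sorted[0] = $b01db0  (last char: '0')
  sorted[1] = 0$b01db  (last char: 'b')
  sorted[2] = 01db0$b  (last char: 'b')
  sorted[3] = 1db0$b0  (last char: '0')
  sorted[4] = b0$b01d  (last char: 'd')
  sorted[5] = b01db0$  (last char: '$')
  sorted[6] = db0$b01  (last char: '1')
Last column: 0bb0d$1
Original string S is at sorted index 5

Answer: 0bb0d$1
5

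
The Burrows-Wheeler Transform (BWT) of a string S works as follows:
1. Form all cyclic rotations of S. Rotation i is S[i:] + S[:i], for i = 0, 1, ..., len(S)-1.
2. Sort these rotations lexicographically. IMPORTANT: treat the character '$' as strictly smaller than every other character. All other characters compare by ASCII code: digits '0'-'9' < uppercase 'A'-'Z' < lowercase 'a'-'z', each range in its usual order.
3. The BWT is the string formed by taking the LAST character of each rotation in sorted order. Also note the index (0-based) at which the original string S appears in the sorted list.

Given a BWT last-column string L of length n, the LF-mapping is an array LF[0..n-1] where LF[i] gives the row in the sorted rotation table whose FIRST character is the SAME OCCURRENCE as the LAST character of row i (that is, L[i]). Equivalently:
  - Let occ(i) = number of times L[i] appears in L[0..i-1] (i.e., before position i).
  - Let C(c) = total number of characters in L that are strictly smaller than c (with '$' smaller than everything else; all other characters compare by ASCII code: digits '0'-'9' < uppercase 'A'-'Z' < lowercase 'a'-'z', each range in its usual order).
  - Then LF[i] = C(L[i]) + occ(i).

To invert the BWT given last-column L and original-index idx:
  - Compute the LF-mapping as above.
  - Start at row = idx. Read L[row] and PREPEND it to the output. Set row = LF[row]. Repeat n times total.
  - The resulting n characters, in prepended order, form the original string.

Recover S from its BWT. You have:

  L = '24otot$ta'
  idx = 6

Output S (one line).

Answer: tattoo42$

Derivation:
LF mapping: 1 2 4 6 5 7 0 8 3
Walk LF starting at row 6, prepending L[row]:
  step 1: row=6, L[6]='$', prepend. Next row=LF[6]=0
  step 2: row=0, L[0]='2', prepend. Next row=LF[0]=1
  step 3: row=1, L[1]='4', prepend. Next row=LF[1]=2
  step 4: row=2, L[2]='o', prepend. Next row=LF[2]=4
  step 5: row=4, L[4]='o', prepend. Next row=LF[4]=5
  step 6: row=5, L[5]='t', prepend. Next row=LF[5]=7
  step 7: row=7, L[7]='t', prepend. Next row=LF[7]=8
  step 8: row=8, L[8]='a', prepend. Next row=LF[8]=3
  step 9: row=3, L[3]='t', prepend. Next row=LF[3]=6
Reversed output: tattoo42$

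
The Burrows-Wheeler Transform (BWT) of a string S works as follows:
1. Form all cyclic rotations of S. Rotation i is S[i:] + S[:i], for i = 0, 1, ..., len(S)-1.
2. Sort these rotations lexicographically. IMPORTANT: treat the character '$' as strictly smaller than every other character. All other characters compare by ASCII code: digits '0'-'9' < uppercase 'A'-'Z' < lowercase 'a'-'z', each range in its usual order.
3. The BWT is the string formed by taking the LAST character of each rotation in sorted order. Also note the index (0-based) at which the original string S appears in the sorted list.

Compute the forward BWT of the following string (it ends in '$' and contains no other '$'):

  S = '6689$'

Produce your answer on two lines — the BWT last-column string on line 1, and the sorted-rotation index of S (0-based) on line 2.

All 5 rotations (rotation i = S[i:]+S[:i]):
  rot[0] = 6689$
  rot[1] = 689$6
  rot[2] = 89$66
  rot[3] = 9$668
  rot[4] = $6689
Sorted (with $ < everything):
  sorted[0] = $6689  (last char: '9')
  sorted[1] = 6689$  (last char: '$')
  sorted[2] = 689$6  (last char: '6')
  sorted[3] = 89$66  (last char: '6')
  sorted[4] = 9$668  (last char: '8')
Last column: 9$668
Original string S is at sorted index 1

Answer: 9$668
1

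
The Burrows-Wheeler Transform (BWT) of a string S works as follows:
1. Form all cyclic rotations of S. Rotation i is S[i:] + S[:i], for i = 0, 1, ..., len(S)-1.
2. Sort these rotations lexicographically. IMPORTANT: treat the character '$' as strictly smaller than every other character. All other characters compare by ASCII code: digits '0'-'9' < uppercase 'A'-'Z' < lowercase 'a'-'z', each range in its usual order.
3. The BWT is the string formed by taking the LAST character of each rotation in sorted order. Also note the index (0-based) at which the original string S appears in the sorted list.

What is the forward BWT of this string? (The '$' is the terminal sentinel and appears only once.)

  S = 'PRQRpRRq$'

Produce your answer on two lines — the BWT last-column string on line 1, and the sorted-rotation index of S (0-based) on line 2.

All 9 rotations (rotation i = S[i:]+S[:i]):
  rot[0] = PRQRpRRq$
  rot[1] = RQRpRRq$P
  rot[2] = QRpRRq$PR
  rot[3] = RpRRq$PRQ
  rot[4] = pRRq$PRQR
  rot[5] = RRq$PRQRp
  rot[6] = Rq$PRQRpR
  rot[7] = q$PRQRpRR
  rot[8] = $PRQRpRRq
Sorted (with $ < everything):
  sorted[0] = $PRQRpRRq  (last char: 'q')
  sorted[1] = PRQRpRRq$  (last char: '$')
  sorted[2] = QRpRRq$PR  (last char: 'R')
  sorted[3] = RQRpRRq$P  (last char: 'P')
  sorted[4] = RRq$PRQRp  (last char: 'p')
  sorted[5] = RpRRq$PRQ  (last char: 'Q')
  sorted[6] = Rq$PRQRpR  (last char: 'R')
  sorted[7] = pRRq$PRQR  (last char: 'R')
  sorted[8] = q$PRQRpRR  (last char: 'R')
Last column: q$RPpQRRR
Original string S is at sorted index 1

Answer: q$RPpQRRR
1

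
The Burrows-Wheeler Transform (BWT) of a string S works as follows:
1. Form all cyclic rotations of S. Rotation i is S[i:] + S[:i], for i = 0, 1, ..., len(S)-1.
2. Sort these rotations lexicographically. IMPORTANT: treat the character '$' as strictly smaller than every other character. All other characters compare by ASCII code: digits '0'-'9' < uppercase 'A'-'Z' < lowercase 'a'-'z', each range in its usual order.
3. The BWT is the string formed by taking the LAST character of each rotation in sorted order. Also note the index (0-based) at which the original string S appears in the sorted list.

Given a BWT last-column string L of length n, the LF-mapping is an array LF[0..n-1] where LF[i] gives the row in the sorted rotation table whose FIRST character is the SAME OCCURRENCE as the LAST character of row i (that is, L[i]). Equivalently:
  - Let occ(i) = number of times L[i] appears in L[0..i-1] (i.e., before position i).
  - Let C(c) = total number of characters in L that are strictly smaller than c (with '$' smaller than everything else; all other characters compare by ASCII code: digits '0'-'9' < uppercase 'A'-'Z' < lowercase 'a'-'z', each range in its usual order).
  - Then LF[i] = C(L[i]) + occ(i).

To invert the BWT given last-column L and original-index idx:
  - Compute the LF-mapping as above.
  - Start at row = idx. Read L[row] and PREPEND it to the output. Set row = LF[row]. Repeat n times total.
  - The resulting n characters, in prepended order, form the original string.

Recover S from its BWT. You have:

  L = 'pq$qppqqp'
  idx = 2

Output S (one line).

LF mapping: 1 5 0 6 2 3 7 8 4
Walk LF starting at row 2, prepending L[row]:
  step 1: row=2, L[2]='$', prepend. Next row=LF[2]=0
  step 2: row=0, L[0]='p', prepend. Next row=LF[0]=1
  step 3: row=1, L[1]='q', prepend. Next row=LF[1]=5
  step 4: row=5, L[5]='p', prepend. Next row=LF[5]=3
  step 5: row=3, L[3]='q', prepend. Next row=LF[3]=6
  step 6: row=6, L[6]='q', prepend. Next row=LF[6]=7
  step 7: row=7, L[7]='q', prepend. Next row=LF[7]=8
  step 8: row=8, L[8]='p', prepend. Next row=LF[8]=4
  step 9: row=4, L[4]='p', prepend. Next row=LF[4]=2
Reversed output: ppqqqpqp$

Answer: ppqqqpqp$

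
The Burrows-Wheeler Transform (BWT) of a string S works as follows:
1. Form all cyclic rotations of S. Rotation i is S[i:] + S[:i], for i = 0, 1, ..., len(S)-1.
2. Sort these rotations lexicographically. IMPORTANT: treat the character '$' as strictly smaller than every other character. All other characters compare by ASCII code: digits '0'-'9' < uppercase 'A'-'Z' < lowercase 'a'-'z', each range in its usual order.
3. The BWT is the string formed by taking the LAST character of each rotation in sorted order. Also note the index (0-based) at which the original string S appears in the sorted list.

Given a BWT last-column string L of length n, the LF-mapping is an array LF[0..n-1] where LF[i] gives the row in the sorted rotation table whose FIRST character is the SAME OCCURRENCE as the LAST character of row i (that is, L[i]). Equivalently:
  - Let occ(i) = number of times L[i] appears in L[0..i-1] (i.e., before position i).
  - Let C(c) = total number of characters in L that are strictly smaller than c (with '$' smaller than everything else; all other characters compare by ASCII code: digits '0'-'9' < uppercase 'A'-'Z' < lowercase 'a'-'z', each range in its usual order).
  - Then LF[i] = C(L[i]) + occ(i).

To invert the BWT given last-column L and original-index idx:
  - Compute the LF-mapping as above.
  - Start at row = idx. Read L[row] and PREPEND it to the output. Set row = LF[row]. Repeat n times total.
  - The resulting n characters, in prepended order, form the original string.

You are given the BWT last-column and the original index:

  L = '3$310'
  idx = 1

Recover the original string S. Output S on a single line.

Answer: 0313$

Derivation:
LF mapping: 3 0 4 2 1
Walk LF starting at row 1, prepending L[row]:
  step 1: row=1, L[1]='$', prepend. Next row=LF[1]=0
  step 2: row=0, L[0]='3', prepend. Next row=LF[0]=3
  step 3: row=3, L[3]='1', prepend. Next row=LF[3]=2
  step 4: row=2, L[2]='3', prepend. Next row=LF[2]=4
  step 5: row=4, L[4]='0', prepend. Next row=LF[4]=1
Reversed output: 0313$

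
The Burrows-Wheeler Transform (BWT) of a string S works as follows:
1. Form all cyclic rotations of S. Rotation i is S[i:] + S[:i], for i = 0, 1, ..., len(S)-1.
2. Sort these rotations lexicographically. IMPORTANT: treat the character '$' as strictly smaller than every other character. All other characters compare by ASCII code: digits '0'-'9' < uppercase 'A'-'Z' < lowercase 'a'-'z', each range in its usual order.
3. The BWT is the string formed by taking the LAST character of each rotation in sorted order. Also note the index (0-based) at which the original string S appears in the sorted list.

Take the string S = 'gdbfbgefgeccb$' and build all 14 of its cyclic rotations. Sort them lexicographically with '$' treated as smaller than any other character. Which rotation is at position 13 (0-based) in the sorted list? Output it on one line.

Answer: gefgeccb$gdbfb

Derivation:
All 14 rotations (rotation i = S[i:]+S[:i]):
  rot[0] = gdbfbgefgeccb$
  rot[1] = dbfbgefgeccb$g
  rot[2] = bfbgefgeccb$gd
  rot[3] = fbgefgeccb$gdb
  rot[4] = bgefgeccb$gdbf
  rot[5] = gefgeccb$gdbfb
  rot[6] = efgeccb$gdbfbg
  rot[7] = fgeccb$gdbfbge
  rot[8] = geccb$gdbfbgef
  rot[9] = eccb$gdbfbgefg
  rot[10] = ccb$gdbfbgefge
  rot[11] = cb$gdbfbgefgec
  rot[12] = b$gdbfbgefgecc
  rot[13] = $gdbfbgefgeccb
Sorted (with $ < everything):
  sorted[0] = $gdbfbgefgeccb
  sorted[1] = b$gdbfbgefgecc
  sorted[2] = bfbgefgeccb$gd
  sorted[3] = bgefgeccb$gdbf
  sorted[4] = cb$gdbfbgefgec
  sorted[5] = ccb$gdbfbgefge
  sorted[6] = dbfbgefgeccb$g
  sorted[7] = eccb$gdbfbgefg
  sorted[8] = efgeccb$gdbfbg
  sorted[9] = fbgefgeccb$gdb
  sorted[10] = fgeccb$gdbfbge
  sorted[11] = gdbfbgefgeccb$
  sorted[12] = geccb$gdbfbgef
  sorted[13] = gefgeccb$gdbfb
sorted[13] = gefgeccb$gdbfb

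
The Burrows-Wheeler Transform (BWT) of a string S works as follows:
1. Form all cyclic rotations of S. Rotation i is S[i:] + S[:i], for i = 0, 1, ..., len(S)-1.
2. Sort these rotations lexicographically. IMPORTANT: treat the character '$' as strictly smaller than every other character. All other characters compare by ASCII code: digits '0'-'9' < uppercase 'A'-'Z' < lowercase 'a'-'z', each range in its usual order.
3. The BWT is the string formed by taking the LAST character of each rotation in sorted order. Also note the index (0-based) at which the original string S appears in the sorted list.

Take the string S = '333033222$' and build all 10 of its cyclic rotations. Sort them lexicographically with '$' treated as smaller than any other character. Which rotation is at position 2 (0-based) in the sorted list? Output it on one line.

Answer: 2$33303322

Derivation:
All 10 rotations (rotation i = S[i:]+S[:i]):
  rot[0] = 333033222$
  rot[1] = 33033222$3
  rot[2] = 3033222$33
  rot[3] = 033222$333
  rot[4] = 33222$3330
  rot[5] = 3222$33303
  rot[6] = 222$333033
  rot[7] = 22$3330332
  rot[8] = 2$33303322
  rot[9] = $333033222
Sorted (with $ < everything):
  sorted[0] = $333033222
  sorted[1] = 033222$333
  sorted[2] = 2$33303322
  sorted[3] = 22$3330332
  sorted[4] = 222$333033
  sorted[5] = 3033222$33
  sorted[6] = 3222$33303
  sorted[7] = 33033222$3
  sorted[8] = 33222$3330
  sorted[9] = 333033222$
sorted[2] = 2$33303322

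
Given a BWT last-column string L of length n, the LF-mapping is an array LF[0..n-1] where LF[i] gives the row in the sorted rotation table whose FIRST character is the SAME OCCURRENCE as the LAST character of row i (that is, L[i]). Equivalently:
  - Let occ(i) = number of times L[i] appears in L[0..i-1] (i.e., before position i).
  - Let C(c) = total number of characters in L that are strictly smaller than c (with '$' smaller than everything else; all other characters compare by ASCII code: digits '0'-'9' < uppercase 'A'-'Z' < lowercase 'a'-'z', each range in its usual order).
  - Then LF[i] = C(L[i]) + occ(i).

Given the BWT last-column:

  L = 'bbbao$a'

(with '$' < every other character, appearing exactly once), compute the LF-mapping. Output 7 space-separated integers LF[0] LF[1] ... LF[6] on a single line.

Char counts: '$':1, 'a':2, 'b':3, 'o':1
C (first-col start): C('$')=0, C('a')=1, C('b')=3, C('o')=6
L[0]='b': occ=0, LF[0]=C('b')+0=3+0=3
L[1]='b': occ=1, LF[1]=C('b')+1=3+1=4
L[2]='b': occ=2, LF[2]=C('b')+2=3+2=5
L[3]='a': occ=0, LF[3]=C('a')+0=1+0=1
L[4]='o': occ=0, LF[4]=C('o')+0=6+0=6
L[5]='$': occ=0, LF[5]=C('$')+0=0+0=0
L[6]='a': occ=1, LF[6]=C('a')+1=1+1=2

Answer: 3 4 5 1 6 0 2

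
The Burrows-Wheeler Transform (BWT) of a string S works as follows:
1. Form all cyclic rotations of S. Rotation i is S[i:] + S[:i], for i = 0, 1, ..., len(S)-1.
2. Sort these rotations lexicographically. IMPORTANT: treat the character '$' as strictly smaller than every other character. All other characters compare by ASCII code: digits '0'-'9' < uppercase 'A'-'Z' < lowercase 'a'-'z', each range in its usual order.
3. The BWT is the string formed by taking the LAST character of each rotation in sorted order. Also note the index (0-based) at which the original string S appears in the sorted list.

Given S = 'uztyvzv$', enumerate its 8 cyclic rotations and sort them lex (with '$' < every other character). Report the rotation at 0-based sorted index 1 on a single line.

All 8 rotations (rotation i = S[i:]+S[:i]):
  rot[0] = uztyvzv$
  rot[1] = ztyvzv$u
  rot[2] = tyvzv$uz
  rot[3] = yvzv$uzt
  rot[4] = vzv$uzty
  rot[5] = zv$uztyv
  rot[6] = v$uztyvz
  rot[7] = $uztyvzv
Sorted (with $ < everything):
  sorted[0] = $uztyvzv
  sorted[1] = tyvzv$uz
  sorted[2] = uztyvzv$
  sorted[3] = v$uztyvz
  sorted[4] = vzv$uzty
  sorted[5] = yvzv$uzt
  sorted[6] = ztyvzv$u
  sorted[7] = zv$uztyv
sorted[1] = tyvzv$uz

Answer: tyvzv$uz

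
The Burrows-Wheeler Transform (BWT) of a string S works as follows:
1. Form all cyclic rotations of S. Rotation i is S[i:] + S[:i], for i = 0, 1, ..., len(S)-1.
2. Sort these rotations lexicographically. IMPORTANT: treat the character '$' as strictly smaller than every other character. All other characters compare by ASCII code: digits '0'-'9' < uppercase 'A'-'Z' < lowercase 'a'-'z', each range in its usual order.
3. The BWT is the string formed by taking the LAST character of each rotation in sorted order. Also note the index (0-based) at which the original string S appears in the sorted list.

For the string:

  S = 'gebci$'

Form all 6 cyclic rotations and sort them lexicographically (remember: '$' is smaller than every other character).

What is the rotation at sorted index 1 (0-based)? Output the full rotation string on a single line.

Answer: bci$ge

Derivation:
All 6 rotations (rotation i = S[i:]+S[:i]):
  rot[0] = gebci$
  rot[1] = ebci$g
  rot[2] = bci$ge
  rot[3] = ci$geb
  rot[4] = i$gebc
  rot[5] = $gebci
Sorted (with $ < everything):
  sorted[0] = $gebci
  sorted[1] = bci$ge
  sorted[2] = ci$geb
  sorted[3] = ebci$g
  sorted[4] = gebci$
  sorted[5] = i$gebc
sorted[1] = bci$ge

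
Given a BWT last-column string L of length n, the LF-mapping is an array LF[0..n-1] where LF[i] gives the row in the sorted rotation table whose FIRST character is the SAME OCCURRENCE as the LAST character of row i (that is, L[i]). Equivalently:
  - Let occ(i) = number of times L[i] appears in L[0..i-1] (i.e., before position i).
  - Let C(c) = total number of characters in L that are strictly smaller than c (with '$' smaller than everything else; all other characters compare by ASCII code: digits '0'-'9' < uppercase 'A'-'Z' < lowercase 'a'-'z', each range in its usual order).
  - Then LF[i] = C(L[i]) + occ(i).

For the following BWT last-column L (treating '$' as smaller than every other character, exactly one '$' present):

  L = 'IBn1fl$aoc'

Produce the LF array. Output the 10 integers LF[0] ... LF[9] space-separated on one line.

Answer: 3 2 8 1 6 7 0 4 9 5

Derivation:
Char counts: '$':1, '1':1, 'B':1, 'I':1, 'a':1, 'c':1, 'f':1, 'l':1, 'n':1, 'o':1
C (first-col start): C('$')=0, C('1')=1, C('B')=2, C('I')=3, C('a')=4, C('c')=5, C('f')=6, C('l')=7, C('n')=8, C('o')=9
L[0]='I': occ=0, LF[0]=C('I')+0=3+0=3
L[1]='B': occ=0, LF[1]=C('B')+0=2+0=2
L[2]='n': occ=0, LF[2]=C('n')+0=8+0=8
L[3]='1': occ=0, LF[3]=C('1')+0=1+0=1
L[4]='f': occ=0, LF[4]=C('f')+0=6+0=6
L[5]='l': occ=0, LF[5]=C('l')+0=7+0=7
L[6]='$': occ=0, LF[6]=C('$')+0=0+0=0
L[7]='a': occ=0, LF[7]=C('a')+0=4+0=4
L[8]='o': occ=0, LF[8]=C('o')+0=9+0=9
L[9]='c': occ=0, LF[9]=C('c')+0=5+0=5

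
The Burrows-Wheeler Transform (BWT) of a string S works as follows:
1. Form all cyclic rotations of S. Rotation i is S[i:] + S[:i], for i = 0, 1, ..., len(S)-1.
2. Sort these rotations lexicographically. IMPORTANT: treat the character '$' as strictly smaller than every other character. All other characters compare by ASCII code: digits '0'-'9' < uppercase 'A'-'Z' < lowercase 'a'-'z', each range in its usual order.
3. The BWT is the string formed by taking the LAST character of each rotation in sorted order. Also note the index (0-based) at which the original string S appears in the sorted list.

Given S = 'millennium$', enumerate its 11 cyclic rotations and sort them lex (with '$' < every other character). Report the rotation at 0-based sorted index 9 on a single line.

All 11 rotations (rotation i = S[i:]+S[:i]):
  rot[0] = millennium$
  rot[1] = illennium$m
  rot[2] = llennium$mi
  rot[3] = lennium$mil
  rot[4] = ennium$mill
  rot[5] = nnium$mille
  rot[6] = nium$millen
  rot[7] = ium$millenn
  rot[8] = um$millenni
  rot[9] = m$millenniu
  rot[10] = $millennium
Sorted (with $ < everything):
  sorted[0] = $millennium
  sorted[1] = ennium$mill
  sorted[2] = illennium$m
  sorted[3] = ium$millenn
  sorted[4] = lennium$mil
  sorted[5] = llennium$mi
  sorted[6] = m$millenniu
  sorted[7] = millennium$
  sorted[8] = nium$millen
  sorted[9] = nnium$mille
  sorted[10] = um$millenni
sorted[9] = nnium$mille

Answer: nnium$mille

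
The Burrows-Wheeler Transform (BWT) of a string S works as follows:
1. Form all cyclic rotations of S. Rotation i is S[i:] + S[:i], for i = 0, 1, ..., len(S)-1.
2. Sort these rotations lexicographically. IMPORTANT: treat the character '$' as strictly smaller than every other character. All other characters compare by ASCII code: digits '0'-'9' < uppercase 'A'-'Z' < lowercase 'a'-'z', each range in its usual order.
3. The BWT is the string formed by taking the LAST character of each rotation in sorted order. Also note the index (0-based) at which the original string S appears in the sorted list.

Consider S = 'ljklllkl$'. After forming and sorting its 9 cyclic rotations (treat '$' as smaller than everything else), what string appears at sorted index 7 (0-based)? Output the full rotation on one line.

Answer: llkl$ljkl

Derivation:
All 9 rotations (rotation i = S[i:]+S[:i]):
  rot[0] = ljklllkl$
  rot[1] = jklllkl$l
  rot[2] = klllkl$lj
  rot[3] = lllkl$ljk
  rot[4] = llkl$ljkl
  rot[5] = lkl$ljkll
  rot[6] = kl$ljklll
  rot[7] = l$ljklllk
  rot[8] = $ljklllkl
Sorted (with $ < everything):
  sorted[0] = $ljklllkl
  sorted[1] = jklllkl$l
  sorted[2] = kl$ljklll
  sorted[3] = klllkl$lj
  sorted[4] = l$ljklllk
  sorted[5] = ljklllkl$
  sorted[6] = lkl$ljkll
  sorted[7] = llkl$ljkl
  sorted[8] = lllkl$ljk
sorted[7] = llkl$ljkl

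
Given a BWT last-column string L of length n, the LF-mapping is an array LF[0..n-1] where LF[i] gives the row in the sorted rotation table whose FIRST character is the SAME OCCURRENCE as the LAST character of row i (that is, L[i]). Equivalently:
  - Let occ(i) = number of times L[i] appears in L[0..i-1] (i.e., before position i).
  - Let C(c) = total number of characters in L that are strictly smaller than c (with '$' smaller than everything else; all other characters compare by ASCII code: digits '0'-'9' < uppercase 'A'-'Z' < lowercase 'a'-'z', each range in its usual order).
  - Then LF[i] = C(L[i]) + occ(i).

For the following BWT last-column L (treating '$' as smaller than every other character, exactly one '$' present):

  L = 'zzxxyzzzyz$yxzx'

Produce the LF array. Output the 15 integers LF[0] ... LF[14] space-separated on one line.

Answer: 8 9 1 2 5 10 11 12 6 13 0 7 3 14 4

Derivation:
Char counts: '$':1, 'x':4, 'y':3, 'z':7
C (first-col start): C('$')=0, C('x')=1, C('y')=5, C('z')=8
L[0]='z': occ=0, LF[0]=C('z')+0=8+0=8
L[1]='z': occ=1, LF[1]=C('z')+1=8+1=9
L[2]='x': occ=0, LF[2]=C('x')+0=1+0=1
L[3]='x': occ=1, LF[3]=C('x')+1=1+1=2
L[4]='y': occ=0, LF[4]=C('y')+0=5+0=5
L[5]='z': occ=2, LF[5]=C('z')+2=8+2=10
L[6]='z': occ=3, LF[6]=C('z')+3=8+3=11
L[7]='z': occ=4, LF[7]=C('z')+4=8+4=12
L[8]='y': occ=1, LF[8]=C('y')+1=5+1=6
L[9]='z': occ=5, LF[9]=C('z')+5=8+5=13
L[10]='$': occ=0, LF[10]=C('$')+0=0+0=0
L[11]='y': occ=2, LF[11]=C('y')+2=5+2=7
L[12]='x': occ=2, LF[12]=C('x')+2=1+2=3
L[13]='z': occ=6, LF[13]=C('z')+6=8+6=14
L[14]='x': occ=3, LF[14]=C('x')+3=1+3=4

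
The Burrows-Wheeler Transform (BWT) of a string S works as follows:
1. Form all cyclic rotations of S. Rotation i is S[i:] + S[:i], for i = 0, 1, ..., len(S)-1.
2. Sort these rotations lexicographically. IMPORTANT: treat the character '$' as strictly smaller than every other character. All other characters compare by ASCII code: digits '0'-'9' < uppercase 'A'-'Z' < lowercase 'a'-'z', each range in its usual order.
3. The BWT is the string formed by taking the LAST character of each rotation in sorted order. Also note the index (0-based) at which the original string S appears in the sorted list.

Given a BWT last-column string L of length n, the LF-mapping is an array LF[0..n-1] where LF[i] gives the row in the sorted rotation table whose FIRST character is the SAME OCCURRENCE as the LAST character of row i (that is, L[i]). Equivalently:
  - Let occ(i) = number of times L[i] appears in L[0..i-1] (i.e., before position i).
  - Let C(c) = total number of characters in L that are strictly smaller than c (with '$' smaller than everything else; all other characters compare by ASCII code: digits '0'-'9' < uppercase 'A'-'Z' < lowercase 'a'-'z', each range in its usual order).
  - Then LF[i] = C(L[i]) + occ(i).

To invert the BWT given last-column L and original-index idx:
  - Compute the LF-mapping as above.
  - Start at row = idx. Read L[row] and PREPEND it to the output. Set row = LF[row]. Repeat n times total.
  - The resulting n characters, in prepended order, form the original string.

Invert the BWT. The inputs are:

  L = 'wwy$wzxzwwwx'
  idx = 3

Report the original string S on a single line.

Answer: wwxzxwzwyww$

Derivation:
LF mapping: 1 2 9 0 3 10 7 11 4 5 6 8
Walk LF starting at row 3, prepending L[row]:
  step 1: row=3, L[3]='$', prepend. Next row=LF[3]=0
  step 2: row=0, L[0]='w', prepend. Next row=LF[0]=1
  step 3: row=1, L[1]='w', prepend. Next row=LF[1]=2
  step 4: row=2, L[2]='y', prepend. Next row=LF[2]=9
  step 5: row=9, L[9]='w', prepend. Next row=LF[9]=5
  step 6: row=5, L[5]='z', prepend. Next row=LF[5]=10
  step 7: row=10, L[10]='w', prepend. Next row=LF[10]=6
  step 8: row=6, L[6]='x', prepend. Next row=LF[6]=7
  step 9: row=7, L[7]='z', prepend. Next row=LF[7]=11
  step 10: row=11, L[11]='x', prepend. Next row=LF[11]=8
  step 11: row=8, L[8]='w', prepend. Next row=LF[8]=4
  step 12: row=4, L[4]='w', prepend. Next row=LF[4]=3
Reversed output: wwxzxwzwyww$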